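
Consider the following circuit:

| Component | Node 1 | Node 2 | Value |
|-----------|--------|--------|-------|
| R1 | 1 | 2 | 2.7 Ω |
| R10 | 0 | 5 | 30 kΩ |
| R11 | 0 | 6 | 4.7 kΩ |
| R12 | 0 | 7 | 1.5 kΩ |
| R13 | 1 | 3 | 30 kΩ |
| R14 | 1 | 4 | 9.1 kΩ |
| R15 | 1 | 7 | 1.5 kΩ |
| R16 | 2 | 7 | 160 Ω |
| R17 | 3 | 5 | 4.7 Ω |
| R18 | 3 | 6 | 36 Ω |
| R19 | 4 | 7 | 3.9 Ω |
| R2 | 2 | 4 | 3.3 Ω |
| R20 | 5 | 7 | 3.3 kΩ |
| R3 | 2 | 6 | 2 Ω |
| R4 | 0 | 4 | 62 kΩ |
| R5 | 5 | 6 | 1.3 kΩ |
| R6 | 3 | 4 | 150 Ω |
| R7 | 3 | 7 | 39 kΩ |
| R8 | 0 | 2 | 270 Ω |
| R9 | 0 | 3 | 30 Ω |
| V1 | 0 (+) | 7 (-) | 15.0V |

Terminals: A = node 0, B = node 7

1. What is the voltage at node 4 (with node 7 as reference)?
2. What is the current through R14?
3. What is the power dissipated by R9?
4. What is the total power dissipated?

Nodal analysis, taking node 7 as the 0 V reference.
Source V1 fixes V_0 = 15 V.
KCL at each unknown node (sum of currents leaving = 0; resistances in Ω):
  Node 1: (V_1 - V_2)/2.7 + (V_1 - V_3)/30000 + (V_1 - V_4)/9100 + (V_1 - 0)/1500 = 0
  Node 2: (V_2 - V_1)/2.7 + (V_2 - V_4)/3.3 + (V_2 - V_6)/2 + (V_2 - 15)/270 + (V_2 - 0)/160 = 0
  Node 3: (V_3 - V_4)/150 + (V_3 - 0)/39000 + (V_3 - 15)/30 + (V_3 - V_1)/30000 + (V_3 - V_5)/4.7 + (V_3 - V_6)/36 = 0
  Node 4: (V_4 - V_2)/3.3 + (V_4 - 15)/62000 + (V_4 - V_3)/150 + (V_4 - V_1)/9100 + (V_4 - 0)/3.9 = 0
  Node 5: (V_5 - V_6)/1300 + (V_5 - 15)/30000 + (V_5 - V_3)/4.7 + (V_5 - 0)/3300 = 0
  Node 6: (V_6 - V_2)/2 + (V_6 - V_5)/1300 + (V_6 - 15)/4700 + (V_6 - V_3)/36 = 0
Collecting terms (coefficients in siemens):
  0.3712·V_1 - 0.3704·V_2 - 0.00003333·V_3 - 0.0001099·V_4 = 0
  1.183·V_2 - 0.3704·V_1 - 0.303·V_4 - 0.5·V_6 = 0.05556
  0.2806·V_3 - 0.00003333·V_1 - 0.006667·V_4 - 0.2128·V_5 - 0.02778·V_6 = 0.5
  0.5662·V_4 - 0.0001099·V_1 - 0.303·V_2 - 0.006667·V_3 = 0.0002419
  0.2139·V_5 - 0.2128·V_3 - 0.0007692·V_6 = 0.0005
  0.5288·V_6 - 0.5·V_2 - 0.02778·V_3 - 0.0007692·V_5 = 0.003191
Solving these 6 simultaneous equations (Gaussian elimination) gives:
  V_1 = 1.734 V, V_2 = 1.737 V, V_3 = 8.227 V, V_4 = 1.027 V
  V_5 = 8.194 V, V_6 = 2.093 V
Part 1:
  Read off the nodal solution: V_4 = 1.027 V
Part 2:
  I_R14 = (V_1 - V_4)/R14 = (1.734 - 1.027)/9100 = 0.0000777 A
  Magnitude: I_R14 = 0.0000777 A
Part 3:
  I_R9 = (V_0 - V_3)/R9 = (15 - 8.227)/30 = 0.2258 A
  P_R9 = I_R9² × R9 = (0.2258)² × 30 = 1.529 W
Part 4:
  Power in each resistor, P = (ΔV)²/R:
    P_R1 = (1.734 - 1.737)²/2.7 = 0.000002795 W
    P_R2 = (1.737 - 1.027)²/3.3 = 0.1527 W
    P_R3 = (1.737 - 2.093)²/2 = 0.06325 W
    P_R4 = (15 - 1.027)²/62000 = 0.003149 W
    P_R5 = (8.194 - 2.093)²/1300 = 0.02864 W
    P_R6 = (8.227 - 1.027)²/150 = 0.3456 W
    P_R7 = (8.227 - 0)²/39000 = 0.001735 W
    P_R8 = (15 - 1.737)²/270 = 0.6515 W
    P_R9 = (15 - 8.227)²/30 = 1.529 W
    P_R10 = (15 - 8.194)²/30000 = 0.001544 W
    P_R11 = (15 - 2.093)²/4700 = 0.03545 W
    P_R12 = (15 - 0)²/1500 = 0.15 W
    P_R13 = (1.734 - 8.227)²/30000 = 0.001405 W
    P_R14 = (1.734 - 1.027)²/9100 = 0.00005493 W
    P_R15 = (1.734 - 0)²/1500 = 0.002005 W
    P_R16 = (1.737 - 0)²/160 = 0.01886 W
    P_R17 = (8.227 - 8.194)²/4.7 = 0.000227 W
    P_R18 = (8.227 - 2.093)²/36 = 1.045 W
    P_R19 = (1.027 - 0)²/3.9 = 0.2705 W
    P_R20 = (8.194 - 0)²/3300 = 0.02035 W
  P_total = P_R1 + P_R2 + P_R3 + P_R4 + P_R5 + P_R6 + P_R7 + P_R8 + P_R9 + P_R10 + P_R11 + P_R12 + P_R13 + P_R14 + P_R15 + P_R16 + P_R17 + P_R18 + P_R19 + P_R20 = 4.321 W

Final answers:
1. V_4 = 1.027 V
2. I_R14 = 7.77e-05 A
3. P_R9 = 1.529 W
4. P_total = 4.321 W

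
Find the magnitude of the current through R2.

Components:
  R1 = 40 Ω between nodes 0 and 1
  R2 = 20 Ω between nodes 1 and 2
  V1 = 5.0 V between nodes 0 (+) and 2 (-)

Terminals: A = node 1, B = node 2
Nodal analysis, taking node 2 as the 0 V reference.
Source V1 fixes V_0 = 5 V.
KCL at each unknown node (sum of currents leaving = 0; resistances in Ω):
  Node 1: (V_1 - 5)/40 + (V_1 - 0)/20 = 0
Collecting terms: 0.075 × V_1 = 0.125  =>  V_1 = 1.667 V
I_R2 = (V_1 - V_2)/R2 = (1.667 - 0)/20 = 0.08333 A
|I_R2| = 0.08333 A

Final answer: |I_R2| = 0.08333 A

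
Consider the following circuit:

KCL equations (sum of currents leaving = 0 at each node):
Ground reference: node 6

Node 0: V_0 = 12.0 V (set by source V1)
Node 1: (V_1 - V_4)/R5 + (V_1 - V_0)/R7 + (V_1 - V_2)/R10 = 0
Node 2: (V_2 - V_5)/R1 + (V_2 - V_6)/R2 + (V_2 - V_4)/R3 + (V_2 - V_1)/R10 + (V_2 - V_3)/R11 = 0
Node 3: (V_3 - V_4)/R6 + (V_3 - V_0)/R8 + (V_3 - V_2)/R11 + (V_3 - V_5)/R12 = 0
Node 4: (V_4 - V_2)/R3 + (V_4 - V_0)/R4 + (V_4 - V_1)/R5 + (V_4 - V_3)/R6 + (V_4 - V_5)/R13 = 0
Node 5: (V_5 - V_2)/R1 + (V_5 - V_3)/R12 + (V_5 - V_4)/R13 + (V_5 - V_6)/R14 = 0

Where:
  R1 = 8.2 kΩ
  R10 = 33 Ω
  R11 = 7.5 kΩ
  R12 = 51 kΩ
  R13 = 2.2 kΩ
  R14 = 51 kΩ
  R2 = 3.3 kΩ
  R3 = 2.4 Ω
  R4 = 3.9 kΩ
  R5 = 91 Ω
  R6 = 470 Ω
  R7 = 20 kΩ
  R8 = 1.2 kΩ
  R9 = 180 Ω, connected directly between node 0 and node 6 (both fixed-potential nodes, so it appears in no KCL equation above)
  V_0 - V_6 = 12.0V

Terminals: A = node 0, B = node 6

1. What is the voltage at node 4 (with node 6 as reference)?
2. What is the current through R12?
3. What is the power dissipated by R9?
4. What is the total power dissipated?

Nodal analysis, taking node 6 as the 0 V reference.
Source V1 fixes V_0 = 12 V.
KCL at each unknown node (sum of currents leaving = 0; resistances in Ω):
  Node 1: (V_1 - V_4)/91 + (V_1 - 12)/20000 + (V_1 - V_2)/33 = 0
  Node 2: (V_2 - V_5)/8200 + (V_2 - 0)/3300 + (V_2 - V_4)/2.4 + (V_2 - V_1)/33 + (V_2 - V_3)/7500 = 0
  Node 3: (V_3 - V_4)/470 + (V_3 - 12)/1200 + (V_3 - V_2)/7500 + (V_3 - V_5)/51000 = 0
  Node 4: (V_4 - V_2)/2.4 + (V_4 - 12)/3900 + (V_4 - V_1)/91 + (V_4 - V_3)/470 + (V_4 - V_5)/2200 = 0
  Node 5: (V_5 - V_2)/8200 + (V_5 - V_3)/51000 + (V_5 - V_4)/2200 + (V_5 - 0)/51000 = 0
Collecting terms (coefficients in siemens):
  0.04134·V_1 - 0.0303·V_2 - 0.01099·V_4 = 0.0006
  0.4475·V_2 - 0.0303·V_1 - 0.0001333·V_3 - 0.4167·V_4 - 0.000122·V_5 = 0
  0.003114·V_3 - 0.0001333·V_2 - 0.002128·V_4 - 0.00001961·V_5 = 0.01
  0.4305·V_4 - 0.01099·V_1 - 0.4167·V_2 - 0.002128·V_3 - 0.0004545·V_5 = 0.003077
  0.0006157·V_5 - 0.000122·V_2 - 0.00001961·V_3 - 0.0004545·V_4 = 0
Solving these 5 simultaneous equations (Gaussian elimination) gives:
  V_1 = 8.882 V, V_2 = 8.877 V, V_3 = 9.715 V, V_4 = 8.883 V
  V_5 = 8.625 V
Part 1:
  Read off the nodal solution: V_4 = 8.883 V
Part 2:
  I_R12 = (V_3 - V_5)/R12 = (9.715 - 8.625)/51000 = 0.00002137 A
  Magnitude: I_R12 = 0.00002137 A
Part 3:
  I_R9 = (V_0 - V_6)/R9 = (12 - 0)/180 = 0.06667 A
  P_R9 = I_R9² × R9 = (0.06667)² × 180 = 0.8 W
Part 4:
  Power in each resistor, P = (ΔV)²/R:
    P_R1 = (8.877 - 8.625)²/8200 = 0.000007724 W
    P_R2 = (8.877 - 0)²/3300 = 0.02388 W
    P_R3 = (8.877 - 8.883)²/2.4 = 0.00001437 W
    P_R4 = (12 - 8.883)²/3900 = 0.002491 W
    P_R5 = (8.882 - 8.883)²/91 = 0.000000003146 W
    P_R6 = (9.715 - 8.883)²/470 = 0.001474 W
    P_R7 = (12 - 8.882)²/20000 = 0.000486 W
    P_R8 = (12 - 9.715)²/1200 = 0.00435 W
    P_R9 = (12 - 0)²/180 = 0.8 W
    P_R10 = (8.882 - 8.877)²/33 = 0.0000008635 W
    P_R11 = (8.877 - 9.715)²/7500 = 0.00009367 W
    P_R12 = (9.715 - 8.625)²/51000 = 0.00002329 W
    P_R13 = (8.883 - 8.625)²/2200 = 0.00003015 W
    P_R14 = (8.625 - 0)²/51000 = 0.001459 W
  P_total = P_R1 + P_R2 + P_R3 + P_R4 + P_R5 + P_R6 + P_R7 + P_R8 + P_R9 + P_R10 + P_R11 + P_R12 + P_R13 + P_R14 = 0.8343 W

Final answers:
1. V_4 = 8.883 V
2. I_R12 = 2.137e-05 A
3. P_R9 = 0.8 W
4. P_total = 0.8343 W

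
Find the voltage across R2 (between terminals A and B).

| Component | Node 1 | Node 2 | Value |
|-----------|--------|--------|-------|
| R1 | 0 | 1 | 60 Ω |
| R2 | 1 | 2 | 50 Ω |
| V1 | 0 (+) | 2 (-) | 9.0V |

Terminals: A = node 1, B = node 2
R1 and R2 are in series across V1 (node 0 → node 1 → node 2), and the output A–B is taken across R2, so this is a voltage divider.
Series current: I = V1/(R1 + R2) = 9/(60 + 50) = 9/110 = 0.08182 A
V_R2 = I × R2 = V1 × R2/(R1 + R2) = 9 × 50/110 = 4.091 V

Final answer: 4.091 V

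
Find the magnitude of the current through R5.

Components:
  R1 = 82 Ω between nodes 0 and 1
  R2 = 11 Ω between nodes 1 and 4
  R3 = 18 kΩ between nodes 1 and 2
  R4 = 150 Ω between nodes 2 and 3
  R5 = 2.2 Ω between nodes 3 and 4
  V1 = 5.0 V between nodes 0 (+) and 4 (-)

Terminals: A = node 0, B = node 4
Nodal analysis, taking node 4 as the 0 V reference.
Source V1 fixes V_0 = 5 V.
KCL at each unknown node (sum of currents leaving = 0; resistances in Ω):
  Node 1: (V_1 - 5)/82 + (V_1 - 0)/11 + (V_1 - V_2)/18000 = 0
  Node 2: (V_2 - V_1)/18000 + (V_2 - V_3)/150 = 0
  Node 3: (V_3 - V_2)/150 + (V_3 - 0)/2.2 = 0
Collecting terms (coefficients in siemens):
  0.1032·V_1 - 0.00005556·V_2 = 0.06098
  0.006722·V_2 - 0.00005556·V_1 - 0.006667·V_3 = 0
  0.4612·V_3 - 0.006667·V_2 = 0
Solving these 3 simultaneous equations (Gaussian elimination) gives:
  V_1 = 0.5911 V, V_2 = 0.004956 V, V_3 = 0.00007164 V
I_R5 = (V_3 - V_4)/R5 = (0.00007164 - 0)/2.2 = 0.00003256 A
|I_R5| = 0.00003256 A

Final answer: |I_R5| = 3.256e-05 A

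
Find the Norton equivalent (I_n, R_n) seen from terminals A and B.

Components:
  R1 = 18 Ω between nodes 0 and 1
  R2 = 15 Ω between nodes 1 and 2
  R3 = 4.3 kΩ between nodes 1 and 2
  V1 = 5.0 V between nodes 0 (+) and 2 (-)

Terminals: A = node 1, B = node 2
Find the Thévenin equivalent first; then I_n = V_th/R_th and R_n = R_th.
Step 1 — V_th is the open-circuit voltage V_A - V_B (nothing connected across the terminals).
Nodal analysis, taking node 2 as the 0 V reference.
Source V1 fixes V_0 = 5 V.
KCL at each unknown node (sum of currents leaving = 0; resistances in Ω):
  Node 1: (V_1 - 5)/18 + (V_1 - 0)/15 + (V_1 - 0)/4300 = 0
Collecting terms: 0.1225 × V_1 = 0.2778  =>  V_1 = 2.268 V
V_th = V_1 - V_2 = 2.268 - 0 = 2.268 V
Step 2 — R_th: zero the source — replace V1 by a short circuit (node 2 merges into node 0) — and find the resistance seen between A (node 1) and B (node 0).
Reduce the network between node 1 (A) and node 0 (B) by series/parallel combination:
  Rp1 = R1 ‖ R2 ‖ R3 (parallel, all between nodes 0 and 1) = 1/(1/18 + 1/15 + 1/4300) = 8.166 Ω
R_th = 8.166 Ω
I_n = V_th/R_th = 2.268/8.166 = 0.2778 A, and R_n = R_th = 8.166 Ω

Final answer: I_n = 0.2778 A, R_n = 8.166 Ω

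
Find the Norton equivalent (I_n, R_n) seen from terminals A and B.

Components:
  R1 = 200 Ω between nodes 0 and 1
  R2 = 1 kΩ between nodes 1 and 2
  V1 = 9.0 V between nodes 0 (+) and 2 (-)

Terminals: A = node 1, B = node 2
Find the Thévenin equivalent first; then I_n = V_th/R_th and R_n = R_th.
Step 1 — V_th is the open-circuit voltage V_A - V_B (nothing connected across the terminals).
Nodal analysis, taking node 2 as the 0 V reference.
Source V1 fixes V_0 = 9 V.
KCL at each unknown node (sum of currents leaving = 0; resistances in Ω):
  Node 1: (V_1 - 9)/200 + (V_1 - 0)/1000 = 0
Collecting terms: 0.006 × V_1 = 0.045  =>  V_1 = 7.5 V
V_th = V_1 - V_2 = 7.5 - 0 = 7.5 V
Step 2 — R_th: zero the source — replace V1 by a short circuit (node 2 merges into node 0) — and find the resistance seen between A (node 1) and B (node 0).
Reduce the network between node 1 (A) and node 0 (B) by series/parallel combination:
  Rp1 = R1 ‖ R2 (parallel, both between nodes 0 and 1) = 1/(1/200 + 1/1000) = 166.7 Ω
R_th = 166.7 Ω
I_n = V_th/R_th = 7.5/166.7 = 0.045 A, and R_n = R_th = 166.7 Ω

Final answer: I_n = 0.045 A, R_n = 166.7 Ω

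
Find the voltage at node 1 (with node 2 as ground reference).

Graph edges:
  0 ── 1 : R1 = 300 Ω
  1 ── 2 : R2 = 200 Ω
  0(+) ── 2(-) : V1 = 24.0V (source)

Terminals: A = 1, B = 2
Nodal analysis, taking node 2 as the 0 V reference.
Source V1 fixes V_0 = 24 V.
KCL at each unknown node (sum of currents leaving = 0; resistances in Ω):
  Node 1: (V_1 - 24)/300 + (V_1 - 0)/200 = 0
Collecting terms: 0.008333 × V_1 = 0.08  =>  V_1 = 9.6 V
The requested potential is V_1 = 9.6 V.

Final answer: V_1 = 9.6 V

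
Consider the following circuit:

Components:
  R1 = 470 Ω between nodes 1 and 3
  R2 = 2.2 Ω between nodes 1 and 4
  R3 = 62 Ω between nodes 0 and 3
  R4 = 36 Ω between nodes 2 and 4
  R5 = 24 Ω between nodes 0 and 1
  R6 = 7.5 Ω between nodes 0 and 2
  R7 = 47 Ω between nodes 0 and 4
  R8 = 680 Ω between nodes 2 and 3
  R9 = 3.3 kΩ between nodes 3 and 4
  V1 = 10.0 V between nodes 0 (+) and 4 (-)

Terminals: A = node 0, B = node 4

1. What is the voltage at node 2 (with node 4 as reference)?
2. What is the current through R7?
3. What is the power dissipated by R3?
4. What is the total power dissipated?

Nodal analysis, taking node 4 as the 0 V reference.
Source V1 fixes V_0 = 10 V.
KCL at each unknown node (sum of currents leaving = 0; resistances in Ω):
  Node 1: (V_1 - V_3)/470 + (V_1 - 0)/2.2 + (V_1 - 10)/24 = 0
  Node 2: (V_2 - 0)/36 + (V_2 - 10)/7.5 + (V_2 - V_3)/680 = 0
  Node 3: (V_3 - V_1)/470 + (V_3 - 10)/62 + (V_3 - V_2)/680 + (V_3 - 0)/3300 = 0
Collecting terms (coefficients in siemens):
  0.4983·V_1 - 0.002128·V_3 = 0.4167
  0.1626·V_2 - 0.001471·V_3 = 1.333
  0.02003·V_3 - 0.002128·V_1 - 0.001471·V_2 = 0.1613
Solving these 3 simultaneous equations (Gaussian elimination) gives:
  V_1 = 0.8735 V, V_2 = 8.28 V, V_3 = 8.753 V
Part 1:
  Read off the nodal solution: V_2 = 8.28 V
Part 2:
  I_R7 = (V_0 - V_4)/R7 = (10 - 0)/47 = 0.2128 A
  Magnitude: I_R7 = 0.2128 A
Part 3:
  I_R3 = (V_0 - V_3)/R3 = (10 - 8.753)/62 = 0.02011 A
  P_R3 = I_R3² × R3 = (0.02011)² × 62 = 0.02508 W
Part 4:
  Power in each resistor, P = (ΔV)²/R:
    P_R1 = (0.8735 - 8.753)²/470 = 0.1321 W
    P_R2 = (0.8735 - 0)²/2.2 = 0.3468 W
    P_R3 = (10 - 8.753)²/62 = 0.02508 W
    P_R4 = (8.28 - 0)²/36 = 1.904 W
    P_R5 = (10 - 0.8735)²/24 = 3.471 W
    P_R6 = (10 - 8.28)²/7.5 = 0.3944 W
    P_R7 = (10 - 0)²/47 = 2.128 W
    P_R8 = (8.28 - 8.753)²/680 = 0.0003288 W
    P_R9 = (8.753 - 0)²/3300 = 0.02322 W
  P_total = P_R1 + P_R2 + P_R3 + P_R4 + P_R5 + P_R6 + P_R7 + P_R8 + P_R9 = 8.425 W

Final answers:
1. V_2 = 8.28 V
2. I_R7 = 0.2128 A
3. P_R3 = 0.02508 W
4. P_total = 8.425 W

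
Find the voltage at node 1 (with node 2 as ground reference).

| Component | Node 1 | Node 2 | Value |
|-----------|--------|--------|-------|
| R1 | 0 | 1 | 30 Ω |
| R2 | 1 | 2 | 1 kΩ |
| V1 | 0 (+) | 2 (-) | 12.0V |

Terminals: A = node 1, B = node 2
Nodal analysis, taking node 2 as the 0 V reference.
Source V1 fixes V_0 = 12 V.
KCL at each unknown node (sum of currents leaving = 0; resistances in Ω):
  Node 1: (V_1 - 12)/30 + (V_1 - 0)/1000 = 0
Collecting terms: 0.03433 × V_1 = 0.4  =>  V_1 = 11.65 V
The requested potential is V_1 = 11.65 V.

Final answer: V_1 = 11.65 V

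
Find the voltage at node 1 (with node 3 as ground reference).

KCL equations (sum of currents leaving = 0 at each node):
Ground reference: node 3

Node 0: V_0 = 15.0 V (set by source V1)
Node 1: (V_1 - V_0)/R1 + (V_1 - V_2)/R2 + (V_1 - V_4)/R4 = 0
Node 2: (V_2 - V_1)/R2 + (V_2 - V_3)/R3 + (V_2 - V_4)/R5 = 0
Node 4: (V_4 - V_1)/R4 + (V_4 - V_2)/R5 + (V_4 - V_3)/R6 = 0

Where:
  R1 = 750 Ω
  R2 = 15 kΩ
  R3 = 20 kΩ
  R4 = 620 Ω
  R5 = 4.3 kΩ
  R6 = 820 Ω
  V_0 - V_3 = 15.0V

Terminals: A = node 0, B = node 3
Nodal analysis, taking node 3 as the 0 V reference.
Source V1 fixes V_0 = 15 V.
KCL at each unknown node (sum of currents leaving = 0; resistances in Ω):
  Node 1: (V_1 - 15)/750 + (V_1 - V_2)/15000 + (V_1 - V_4)/620 = 0
  Node 2: (V_2 - V_1)/15000 + (V_2 - 0)/20000 + (V_2 - V_4)/4300 = 0
  Node 4: (V_4 - V_1)/620 + (V_4 - V_2)/4300 + (V_4 - 0)/820 = 0
Collecting terms (coefficients in siemens):
  0.003013·V_1 - 0.00006667·V_2 - 0.001613·V_4 = 0.02
  0.0003492·V_2 - 0.00006667·V_1 - 0.0002326·V_4 = 0
  0.003065·V_4 - 0.001613·V_1 - 0.0002326·V_2 = 0
Solving these 3 simultaneous equations (Gaussian elimination) gives:
  V_1 = 9.726 V, V_2 = 5.545 V, V_4 = 5.539 V
The requested potential is V_1 = 9.726 V.

Final answer: V_1 = 9.726 V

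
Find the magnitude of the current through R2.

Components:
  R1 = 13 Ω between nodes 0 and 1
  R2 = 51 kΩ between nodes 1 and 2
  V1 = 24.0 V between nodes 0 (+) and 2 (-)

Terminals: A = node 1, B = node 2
Nodal analysis, taking node 2 as the 0 V reference.
Source V1 fixes V_0 = 24 V.
KCL at each unknown node (sum of currents leaving = 0; resistances in Ω):
  Node 1: (V_1 - 24)/13 + (V_1 - 0)/51000 = 0
Collecting terms: 0.07694 × V_1 = 1.846  =>  V_1 = 23.99 V
I_R2 = (V_1 - V_2)/R2 = (23.99 - 0)/51000 = 0.0004705 A
|I_R2| = 0.0004705 A

Final answer: |I_R2| = 0.0004705 A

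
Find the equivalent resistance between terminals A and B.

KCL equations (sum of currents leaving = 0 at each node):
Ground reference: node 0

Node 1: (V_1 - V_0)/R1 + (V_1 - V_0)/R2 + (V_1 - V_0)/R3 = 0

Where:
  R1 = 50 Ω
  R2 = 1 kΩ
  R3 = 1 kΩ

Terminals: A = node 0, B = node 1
Reduce the network between node 0 (A) and node 1 (B) by series/parallel combination:
  Rp1 = R1 ‖ R2 ‖ R3 (parallel, all between nodes 0 and 1) = 1/(1/50 + 1/1000 + 1/1000) = 45.45 Ω
R_eq = 45.45 Ω

Final answer: 45.45 Ω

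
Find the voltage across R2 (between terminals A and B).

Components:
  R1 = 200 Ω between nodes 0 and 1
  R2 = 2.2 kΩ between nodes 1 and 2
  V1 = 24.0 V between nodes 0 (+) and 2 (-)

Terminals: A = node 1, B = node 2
R1 and R2 are in series across V1 (node 0 → node 1 → node 2), and the output A–B is taken across R2, so this is a voltage divider.
Series current: I = V1/(R1 + R2) = 24/(200 + 2200) = 24/2400 = 0.01 A
V_R2 = I × R2 = V1 × R2/(R1 + R2) = 24 × 2200/2400 = 22 V

Final answer: 22 V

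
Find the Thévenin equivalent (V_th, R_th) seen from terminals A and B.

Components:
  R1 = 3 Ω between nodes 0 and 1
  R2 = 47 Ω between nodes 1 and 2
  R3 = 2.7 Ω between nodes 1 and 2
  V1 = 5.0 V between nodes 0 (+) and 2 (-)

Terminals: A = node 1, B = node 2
Step 1 — V_th is the open-circuit voltage V_A - V_B (nothing connected across the terminals).
Nodal analysis, taking node 2 as the 0 V reference.
Source V1 fixes V_0 = 5 V.
KCL at each unknown node (sum of currents leaving = 0; resistances in Ω):
  Node 1: (V_1 - 5)/3 + (V_1 - 0)/47 + (V_1 - 0)/2.7 = 0
Collecting terms: 0.725 × V_1 = 1.667  =>  V_1 = 2.299 V
V_th = V_1 - V_2 = 2.299 - 0 = 2.299 V
Step 2 — R_th: zero the source — replace V1 by a short circuit (node 2 merges into node 0) — and find the resistance seen between A (node 1) and B (node 0).
Reduce the network between node 1 (A) and node 0 (B) by series/parallel combination:
  Rp1 = R1 ‖ R2 ‖ R3 (parallel, all between nodes 0 and 1) = 1/(1/3 + 1/47 + 1/2.7) = 1.379 Ω
R_th = 1.379 Ω

Final answer: V_th = 2.299 V, R_th = 1.379 Ω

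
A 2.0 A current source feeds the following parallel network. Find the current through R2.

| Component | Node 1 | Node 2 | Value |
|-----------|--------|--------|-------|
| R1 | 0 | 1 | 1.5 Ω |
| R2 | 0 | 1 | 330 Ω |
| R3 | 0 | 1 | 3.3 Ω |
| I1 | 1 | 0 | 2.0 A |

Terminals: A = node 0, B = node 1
All resistors sit directly between nodes 0 and 1, so they are in parallel and share one voltage V; the full source current 2 A splits among them.
1/R_par = 1/1.5 + 1/330 + 1/3.3 = 0.9727 S  =>  R_par = 1.028 Ω
V = I × R_par = 2 × 1.028 = 2.056 V
I_R2 = V/R2 = 2.056/330 = 0.006231 A

Final answer: 0.006231 A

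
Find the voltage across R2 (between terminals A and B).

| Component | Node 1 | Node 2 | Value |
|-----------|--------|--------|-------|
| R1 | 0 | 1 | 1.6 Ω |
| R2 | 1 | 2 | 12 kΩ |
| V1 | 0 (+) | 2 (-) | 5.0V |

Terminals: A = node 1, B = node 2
R1 and R2 are in series across V1 (node 0 → node 1 → node 2), and the output A–B is taken across R2, so this is a voltage divider.
Series current: I = V1/(R1 + R2) = 5/(1.6 + 12000) = 5/12000 = 0.0004166 A
V_R2 = I × R2 = V1 × R2/(R1 + R2) = 5 × 12000/12000 = 4.999 V

Final answer: 4.999 V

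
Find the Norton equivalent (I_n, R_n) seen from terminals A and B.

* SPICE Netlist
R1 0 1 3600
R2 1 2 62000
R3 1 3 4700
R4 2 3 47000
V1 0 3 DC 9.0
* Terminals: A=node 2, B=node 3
Find the Thévenin equivalent first; then I_n = V_th/R_th and R_n = R_th.
Step 1 — V_th is the open-circuit voltage V_A - V_B (nothing connected across the terminals).
Nodal analysis, taking node 3 as the 0 V reference.
Source V1 fixes V_0 = 9 V.
KCL at each unknown node (sum of currents leaving = 0; resistances in Ω):
  Node 1: (V_1 - 9)/3600 + (V_1 - V_2)/62000 + (V_1 - 0)/4700 = 0
  Node 2: (V_2 - V_1)/62000 + (V_2 - 0)/47000 = 0
Collecting terms (coefficients in siemens):
  0.0005067·V_1 - 0.00001613·V_2 = 0.0025
  0.00003741·V_2 - 0.00001613·V_1 = 0
Determinant D = (0.0005067)(0.00003741) - (-0.00001613)(-0.00001613) = 0.00000001869
V_1 = [(0.0025)(0.00003741) - (-0.00001613)(0)]/D = 5.003 V
V_2 = [(0.0005067)(0) - (0.0025)(-0.00001613)]/D = 2.157 V
V_th = V_2 - V_3 = 2.157 - 0 = 2.157 V
Step 2 — R_th: zero the source — replace V1 by a short circuit (node 3 merges into node 0) — and find the resistance seen between A (node 2) and B (node 0).
Reduce the network between node 2 (A) and node 0 (B) by series/parallel combination:
  Rp1 = R1 ‖ R3 (parallel, both between nodes 0 and 1) = 1/(1/3600 + 1/4700) = 2039 Ω
  Rs1 = R2 + Rp1 (series, joined only at node 1) = 62000 + 2039 = 64040 Ω
  Rp2 = R4 ‖ Rs1 (parallel, both between nodes 0 and 2) = 1/(1/47000 + 1/64040) = 27110 Ω
R_th = 27.11 kΩ
I_n = V_th/R_th = 2.157/27110 = 0.00007958 A, and R_n = R_th = 27.11 kΩ

Final answer: I_n = 7.958e-05 A, R_n = 27.11 kΩ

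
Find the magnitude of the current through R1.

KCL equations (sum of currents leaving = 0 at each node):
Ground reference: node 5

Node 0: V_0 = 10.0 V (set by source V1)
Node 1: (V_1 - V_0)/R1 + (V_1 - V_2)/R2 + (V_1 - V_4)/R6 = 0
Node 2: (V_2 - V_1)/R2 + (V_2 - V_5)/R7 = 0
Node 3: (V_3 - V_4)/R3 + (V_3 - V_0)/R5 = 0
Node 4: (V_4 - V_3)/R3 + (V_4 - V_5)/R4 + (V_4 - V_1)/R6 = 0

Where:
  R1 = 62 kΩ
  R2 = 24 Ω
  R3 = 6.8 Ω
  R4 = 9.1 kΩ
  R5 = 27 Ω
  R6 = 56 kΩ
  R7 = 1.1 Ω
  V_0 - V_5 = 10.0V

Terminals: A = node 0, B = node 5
Nodal analysis, taking node 5 as the 0 V reference.
Source V1 fixes V_0 = 10 V.
KCL at each unknown node (sum of currents leaving = 0; resistances in Ω):
  Node 1: (V_1 - 10)/62000 + (V_1 - V_2)/24 + (V_1 - V_4)/56000 = 0
  Node 2: (V_2 - V_1)/24 + (V_2 - 0)/1.1 = 0
  Node 3: (V_3 - V_4)/6.8 + (V_3 - 10)/27 = 0
  Node 4: (V_4 - V_3)/6.8 + (V_4 - 0)/9100 + (V_4 - V_1)/56000 = 0
Collecting terms (coefficients in siemens):
  0.0417·V_1 - 0.04167·V_2 - 0.00001786·V_4 = 0.0001613
  0.9508·V_2 - 0.04167·V_1 = 0
  0.1841·V_3 - 0.1471·V_4 = 0.3704
  0.1472·V_4 - 0.00001786·V_1 - 0.1471·V_3 = 0
Solving these 4 simultaneous equations (Gaussian elimination) gives:
  V_1 = 0.008504 V, V_2 = 0.0003727 V, V_3 = 9.966 V, V_4 = 9.957 V
I_R1 = (V_0 - V_1)/R1 = (10 - 0.008504)/62000 = 0.0001612 A
|I_R1| = 0.0001612 A

Final answer: |I_R1| = 0.0001612 A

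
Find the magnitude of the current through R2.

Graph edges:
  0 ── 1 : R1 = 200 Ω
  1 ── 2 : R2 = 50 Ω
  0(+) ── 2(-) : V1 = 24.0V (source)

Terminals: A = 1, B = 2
Nodal analysis, taking node 2 as the 0 V reference.
Source V1 fixes V_0 = 24 V.
KCL at each unknown node (sum of currents leaving = 0; resistances in Ω):
  Node 1: (V_1 - 24)/200 + (V_1 - 0)/50 = 0
Collecting terms: 0.025 × V_1 = 0.12  =>  V_1 = 4.8 V
I_R2 = (V_1 - V_2)/R2 = (4.8 - 0)/50 = 0.096 A
|I_R2| = 0.096 A

Final answer: |I_R2| = 0.096 A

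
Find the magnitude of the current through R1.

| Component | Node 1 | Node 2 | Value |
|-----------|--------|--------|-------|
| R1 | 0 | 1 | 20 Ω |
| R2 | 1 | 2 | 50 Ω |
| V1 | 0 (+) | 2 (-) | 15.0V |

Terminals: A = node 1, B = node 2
Nodal analysis, taking node 2 as the 0 V reference.
Source V1 fixes V_0 = 15 V.
KCL at each unknown node (sum of currents leaving = 0; resistances in Ω):
  Node 1: (V_1 - 15)/20 + (V_1 - 0)/50 = 0
Collecting terms: 0.07 × V_1 = 0.75  =>  V_1 = 10.71 V
I_R1 = (V_0 - V_1)/R1 = (15 - 10.71)/20 = 0.2143 A
|I_R1| = 0.2143 A

Final answer: |I_R1| = 0.2143 A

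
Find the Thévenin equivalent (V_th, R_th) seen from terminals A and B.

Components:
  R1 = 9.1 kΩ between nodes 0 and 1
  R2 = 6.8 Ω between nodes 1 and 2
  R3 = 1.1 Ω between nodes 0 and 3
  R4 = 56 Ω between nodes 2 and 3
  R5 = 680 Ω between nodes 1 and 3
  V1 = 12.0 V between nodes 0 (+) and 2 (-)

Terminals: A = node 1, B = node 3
Step 1 — V_th is the open-circuit voltage V_A - V_B (nothing connected across the terminals).
Nodal analysis, taking node 2 as the 0 V reference.
Source V1 fixes V_0 = 12 V.
KCL at each unknown node (sum of currents leaving = 0; resistances in Ω):
  Node 1: (V_1 - 12)/9100 + (V_1 - 0)/6.8 + (V_1 - V_3)/680 = 0
  Node 3: (V_3 - 12)/1.1 + (V_3 - 0)/56 + (V_3 - V_1)/680 = 0
Collecting terms (coefficients in siemens):
  0.1486·V_1 - 0.001471·V_3 = 0.001319
  0.9284·V_3 - 0.001471·V_1 = 10.91
Determinant D = (0.1486)(0.9284) - (-0.001471)(-0.001471) = 0.138
V_1 = [(0.001319)(0.9284) - (-0.001471)(10.91)]/D = 0.1251 V
V_3 = [(0.1486)(10.91) - (0.001319)(-0.001471)]/D = 11.75 V
V_th = V_1 - V_3 = 0.1251 - 11.75 = -11.63 V
Step 2 — R_th: zero the source — replace V1 by a short circuit (node 2 merges into node 0) — and find the resistance seen between A (node 1) and B (node 3).
Reduce the network between node 1 (A) and node 3 (B) by series/parallel combination:
  Rp1 = R1 ‖ R2 (parallel, both between nodes 0 and 1) = 1/(1/9100 + 1/6.8) = 6.795 Ω
  Rp2 = R3 ‖ R4 (parallel, both between nodes 0 and 3) = 1/(1/1.1 + 1/56) = 1.079 Ω
  Rs1 = Rp1 + Rp2 (series, joined only at node 0) = 6.795 + 1.079 = 7.874 Ω
  Rp3 = R5 ‖ Rs1 (parallel, both between nodes 1 and 3) = 1/(1/680 + 1/7.874) = 7.784 Ω
R_th = 7.784 Ω

Final answer: V_th = -11.63 V, R_th = 7.784 Ω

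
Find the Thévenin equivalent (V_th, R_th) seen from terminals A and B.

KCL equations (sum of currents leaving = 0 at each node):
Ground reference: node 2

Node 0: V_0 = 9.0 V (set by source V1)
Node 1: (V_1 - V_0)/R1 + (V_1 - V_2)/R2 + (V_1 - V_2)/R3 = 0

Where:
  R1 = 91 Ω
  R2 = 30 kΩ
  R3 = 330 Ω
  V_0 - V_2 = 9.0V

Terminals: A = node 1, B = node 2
Step 1 — V_th is the open-circuit voltage V_A - V_B (nothing connected across the terminals).
Nodal analysis, taking node 2 as the 0 V reference.
Source V1 fixes V_0 = 9 V.
KCL at each unknown node (sum of currents leaving = 0; resistances in Ω):
  Node 1: (V_1 - 9)/91 + (V_1 - 0)/30000 + (V_1 - 0)/330 = 0
Collecting terms: 0.01405 × V_1 = 0.0989  =>  V_1 = 7.038 V
V_th = V_1 - V_2 = 7.038 - 0 = 7.038 V
Step 2 — R_th: zero the source — replace V1 by a short circuit (node 2 merges into node 0) — and find the resistance seen between A (node 1) and B (node 0).
Reduce the network between node 1 (A) and node 0 (B) by series/parallel combination:
  Rp1 = R1 ‖ R2 ‖ R3 (parallel, all between nodes 0 and 1) = 1/(1/91 + 1/30000 + 1/330) = 71.16 Ω
R_th = 71.16 Ω

Final answer: V_th = 7.038 V, R_th = 71.16 Ω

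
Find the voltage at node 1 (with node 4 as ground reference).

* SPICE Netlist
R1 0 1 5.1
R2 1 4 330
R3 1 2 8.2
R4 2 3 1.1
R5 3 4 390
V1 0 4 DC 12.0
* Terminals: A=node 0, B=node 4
Nodal analysis, taking node 4 as the 0 V reference.
Source V1 fixes V_0 = 12 V.
KCL at each unknown node (sum of currents leaving = 0; resistances in Ω):
  Node 1: (V_1 - 12)/5.1 + (V_1 - 0)/330 + (V_1 - V_2)/8.2 = 0
  Node 2: (V_2 - V_1)/8.2 + (V_2 - V_3)/1.1 = 0
  Node 3: (V_3 - V_2)/1.1 + (V_3 - 0)/390 = 0
Collecting terms (coefficients in siemens):
  0.3211·V_1 - 0.122·V_2 = 2.353
  1.031·V_2 - 0.122·V_1 - 0.9091·V_3 = 0
  0.9117·V_3 - 0.9091·V_2 = 0
Solving these 3 simultaneous equations (Gaussian elimination) gives:
  V_1 = 11.67 V, V_2 = 11.43 V, V_3 = 11.4 V
The requested potential is V_1 = 11.67 V.

Final answer: V_1 = 11.67 V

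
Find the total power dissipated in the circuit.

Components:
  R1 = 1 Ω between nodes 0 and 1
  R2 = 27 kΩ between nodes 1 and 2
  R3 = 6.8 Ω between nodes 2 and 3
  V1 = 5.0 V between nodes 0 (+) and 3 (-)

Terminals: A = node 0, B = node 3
Nodal analysis, taking node 3 as the 0 V reference.
Source V1 fixes V_0 = 5 V.
KCL at each unknown node (sum of currents leaving = 0; resistances in Ω):
  Node 1: (V_1 - 5)/1 + (V_1 - V_2)/27000 = 0
  Node 2: (V_2 - V_1)/27000 + (V_2 - 0)/6.8 = 0
Collecting terms (coefficients in siemens):
  1·V_1 - 0.00003704·V_2 = 5
  0.1471·V_2 - 0.00003704·V_1 = 0
Determinant D = (1)(0.1471) - (-0.00003704)(-0.00003704) = 0.1471
V_1 = [(5)(0.1471) - (-0.00003704)(0)]/D = 5 V
V_2 = [(1)(0) - (5)(-0.00003704)]/D = 0.001259 V
Power in each resistor, P = (ΔV)²/R:
  P_R1 = (5 - 5)²/1 = 0.00000003427 W
  P_R2 = (5 - 0.001259)²/27000 = 0.0009254 W
  P_R3 = (0.001259 - 0)²/6.8 = 0.0000002331 W
P_total = P_R1 + P_R2 + P_R3 = 0.0009257 W

Final answer: 0.0009257 W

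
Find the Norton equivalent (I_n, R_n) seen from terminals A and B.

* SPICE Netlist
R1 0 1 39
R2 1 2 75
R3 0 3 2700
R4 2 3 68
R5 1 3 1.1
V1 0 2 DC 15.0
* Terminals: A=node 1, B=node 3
Find the Thévenin equivalent first; then I_n = V_th/R_th and R_n = R_th.
Step 1 — V_th is the open-circuit voltage V_A - V_B (nothing connected across the terminals).
Nodal analysis, taking node 2 as the 0 V reference.
Source V1 fixes V_0 = 15 V.
KCL at each unknown node (sum of currents leaving = 0; resistances in Ω):
  Node 1: (V_1 - 15)/39 + (V_1 - 0)/75 + (V_1 - V_3)/1.1 = 0
  Node 3: (V_3 - 15)/2700 + (V_3 - 0)/68 + (V_3 - V_1)/1.1 = 0
Collecting terms (coefficients in siemens):
  0.9481·V_1 - 0.9091·V_3 = 0.3846
  0.9242·V_3 - 0.9091·V_1 = 0.005556
Determinant D = (0.9481)(0.9242) - (-0.9091)(-0.9091) = 0.04972
V_1 = [(0.3846)(0.9242) - (-0.9091)(0.005556)]/D = 7.25 V
V_3 = [(0.9481)(0.005556) - (0.3846)(-0.9091)]/D = 7.138 V
V_th = V_1 - V_3 = 7.25 - 7.138 = 0.1123 V
Step 2 — R_th: zero the source — replace V1 by a short circuit (node 2 merges into node 0) — and find the resistance seen between A (node 1) and B (node 3).
Reduce the network between node 1 (A) and node 3 (B) by series/parallel combination:
  Rp1 = R1 ‖ R2 (parallel, both between nodes 0 and 1) = 1/(1/39 + 1/75) = 25.66 Ω
  Rp2 = R3 ‖ R4 (parallel, both between nodes 0 and 3) = 1/(1/2700 + 1/68) = 66.33 Ω
  Rs1 = Rp1 + Rp2 (series, joined only at node 0) = 25.66 + 66.33 = 91.99 Ω
  Rp3 = R5 ‖ Rs1 (parallel, both between nodes 1 and 3) = 1/(1/1.1 + 1/91.99) = 1.087 Ω
R_th = 1.087 Ω
I_n = V_th/R_th = 0.1123/1.087 = 0.1033 A, and R_n = R_th = 1.087 Ω

Final answer: I_n = 0.1033 A, R_n = 1.087 Ω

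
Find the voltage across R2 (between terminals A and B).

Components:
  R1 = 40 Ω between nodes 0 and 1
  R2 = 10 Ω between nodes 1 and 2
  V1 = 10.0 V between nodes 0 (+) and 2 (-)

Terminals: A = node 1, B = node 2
R1 and R2 are in series across V1 (node 0 → node 1 → node 2), and the output A–B is taken across R2, so this is a voltage divider.
Series current: I = V1/(R1 + R2) = 10/(40 + 10) = 10/50 = 0.2 A
V_R2 = I × R2 = V1 × R2/(R1 + R2) = 10 × 10/50 = 2 V

Final answer: 2 V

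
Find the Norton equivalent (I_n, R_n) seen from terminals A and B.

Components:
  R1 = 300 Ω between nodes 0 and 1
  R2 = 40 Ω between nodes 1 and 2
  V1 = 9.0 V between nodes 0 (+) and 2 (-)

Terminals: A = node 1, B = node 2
Find the Thévenin equivalent first; then I_n = V_th/R_th and R_n = R_th.
Step 1 — V_th is the open-circuit voltage V_A - V_B (nothing connected across the terminals).
Nodal analysis, taking node 2 as the 0 V reference.
Source V1 fixes V_0 = 9 V.
KCL at each unknown node (sum of currents leaving = 0; resistances in Ω):
  Node 1: (V_1 - 9)/300 + (V_1 - 0)/40 = 0
Collecting terms: 0.02833 × V_1 = 0.03  =>  V_1 = 1.059 V
V_th = V_1 - V_2 = 1.059 - 0 = 1.059 V
Step 2 — R_th: zero the source — replace V1 by a short circuit (node 2 merges into node 0) — and find the resistance seen between A (node 1) and B (node 0).
Reduce the network between node 1 (A) and node 0 (B) by series/parallel combination:
  Rp1 = R1 ‖ R2 (parallel, both between nodes 0 and 1) = 1/(1/300 + 1/40) = 35.29 Ω
R_th = 35.29 Ω
I_n = V_th/R_th = 1.059/35.29 = 0.03 A, and R_n = R_th = 35.29 Ω

Final answer: I_n = 0.03 A, R_n = 35.29 Ω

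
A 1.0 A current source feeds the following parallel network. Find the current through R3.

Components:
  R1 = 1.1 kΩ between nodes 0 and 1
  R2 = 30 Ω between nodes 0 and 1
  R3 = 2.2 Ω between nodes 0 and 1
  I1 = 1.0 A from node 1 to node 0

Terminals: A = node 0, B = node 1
All resistors sit directly between nodes 0 and 1, so they are in parallel and share one voltage V; the full source current 1 A splits among them.
1/R_par = 1/1100 + 1/30 + 1/2.2 = 0.4888 S  =>  R_par = 2.046 Ω
V = I × R_par = 1 × 2.046 = 2.046 V
I_R3 = V/R3 = 2.046/2.2 = 0.9299 A

Final answer: 0.9299 A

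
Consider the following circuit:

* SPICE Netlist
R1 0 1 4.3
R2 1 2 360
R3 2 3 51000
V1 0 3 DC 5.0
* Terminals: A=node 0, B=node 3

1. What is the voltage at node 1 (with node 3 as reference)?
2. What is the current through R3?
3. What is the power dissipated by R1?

Nodal analysis, taking node 3 as the 0 V reference.
Source V1 fixes V_0 = 5 V.
KCL at each unknown node (sum of currents leaving = 0; resistances in Ω):
  Node 1: (V_1 - 5)/4.3 + (V_1 - V_2)/360 = 0
  Node 2: (V_2 - V_1)/360 + (V_2 - 0)/51000 = 0
Collecting terms (coefficients in siemens):
  0.2353·V_1 - 0.002778·V_2 = 1.163
  0.002797·V_2 - 0.002778·V_1 = 0
Determinant D = (0.2353)(0.002797) - (-0.002778)(-0.002778) = 0.0006506
V_1 = [(1.163)(0.002797) - (-0.002778)(0)]/D = 5 V
V_2 = [(0.2353)(0) - (1.163)(-0.002778)]/D = 4.965 V
Part 1:
  Read off the nodal solution: V_1 = 5 V
Part 2:
  I_R3 = (V_2 - V_3)/R3 = (4.965 - 0)/51000 = 0.00009734 A
  Magnitude: I_R3 = 0.00009734 A
Part 3:
  I_R1 = (V_0 - V_1)/R1 = (5 - 5)/4.3 = 0.00009734 A
  P_R1 = I_R1² × R1 = (0.00009734)² × 4.3 = 0.00000004075 W

Final answers:
1. V_1 = 5 V
2. I_R3 = 9.734e-05 A
3. P_R1 = 4.075e-08 W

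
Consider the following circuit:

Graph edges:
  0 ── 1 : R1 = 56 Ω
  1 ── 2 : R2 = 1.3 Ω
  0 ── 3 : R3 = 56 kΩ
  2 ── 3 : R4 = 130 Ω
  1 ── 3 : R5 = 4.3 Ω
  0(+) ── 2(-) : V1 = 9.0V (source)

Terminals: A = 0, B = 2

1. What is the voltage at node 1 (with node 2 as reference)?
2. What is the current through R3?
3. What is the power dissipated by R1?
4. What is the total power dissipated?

Nodal analysis, taking node 2 as the 0 V reference.
Source V1 fixes V_0 = 9 V.
KCL at each unknown node (sum of currents leaving = 0; resistances in Ω):
  Node 1: (V_1 - 9)/56 + (V_1 - 0)/1.3 + (V_1 - V_3)/4.3 = 0
  Node 3: (V_3 - 9)/56000 + (V_3 - 0)/130 + (V_3 - V_1)/4.3 = 0
Collecting terms (coefficients in siemens):
  1.02·V_1 - 0.2326·V_3 = 0.1607
  0.2403·V_3 - 0.2326·V_1 = 0.0001607
Determinant D = (1.02)(0.2403) - (-0.2326)(-0.2326) = 0.1909
V_1 = [(0.1607)(0.2403) - (-0.2326)(0.0001607)]/D = 0.2025 V
V_3 = [(1.02)(0.0001607) - (0.1607)(-0.2326)]/D = 0.1966 V
Part 1:
  Read off the nodal solution: V_1 = 0.2025 V
Part 2:
  I_R3 = (V_0 - V_3)/R3 = (9 - 0.1966)/56000 = 0.0001572 A
  Magnitude: I_R3 = 0.0001572 A
Part 3:
  I_R1 = (V_0 - V_1)/R1 = (9 - 0.2025)/56 = 0.1571 A
  P_R1 = I_R1² × R1 = (0.1571)² × 56 = 1.382 W
Part 4:
  Power in each resistor, P = (ΔV)²/R:
    P_R1 = (9 - 0.2025)²/56 = 1.382 W
    P_R2 = (0.2025 - 0)²/1.3 = 0.03153 W
    P_R3 = (9 - 0.1966)²/56000 = 0.001384 W
    P_R4 = (0 - 0.1966)²/130 = 0.0002974 W
    P_R5 = (0.2025 - 0.1966)²/4.3 = 0.0000079 W
  P_total = P_R1 + P_R2 + P_R3 + P_R4 + P_R5 = 1.415 W

Final answers:
1. V_1 = 0.2025 V
2. I_R3 = 0.0001572 A
3. P_R1 = 1.382 W
4. P_total = 1.415 W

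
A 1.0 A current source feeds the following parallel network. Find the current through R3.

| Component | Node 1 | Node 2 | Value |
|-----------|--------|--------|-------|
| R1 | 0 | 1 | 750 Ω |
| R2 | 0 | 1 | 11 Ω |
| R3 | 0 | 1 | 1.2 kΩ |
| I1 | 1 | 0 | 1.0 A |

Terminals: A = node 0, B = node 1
All resistors sit directly between nodes 0 and 1, so they are in parallel and share one voltage V; the full source current 1 A splits among them.
1/R_par = 1/750 + 1/11 + 1/1200 = 0.09308 S  =>  R_par = 10.74 Ω
V = I × R_par = 1 × 10.74 = 10.74 V
I_R3 = V/R3 = 10.74/1200 = 0.008953 A

Final answer: 0.008953 A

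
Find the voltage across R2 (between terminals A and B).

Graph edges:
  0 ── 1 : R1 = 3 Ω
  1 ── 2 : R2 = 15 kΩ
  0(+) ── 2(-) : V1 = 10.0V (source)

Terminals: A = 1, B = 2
R1 and R2 are in series across V1 (node 0 → node 1 → node 2), and the output A–B is taken across R2, so this is a voltage divider.
Series current: I = V1/(R1 + R2) = 10/(3 + 15000) = 10/15000 = 0.0006665 A
V_R2 = I × R2 = V1 × R2/(R1 + R2) = 10 × 15000/15000 = 9.998 V

Final answer: 9.998 V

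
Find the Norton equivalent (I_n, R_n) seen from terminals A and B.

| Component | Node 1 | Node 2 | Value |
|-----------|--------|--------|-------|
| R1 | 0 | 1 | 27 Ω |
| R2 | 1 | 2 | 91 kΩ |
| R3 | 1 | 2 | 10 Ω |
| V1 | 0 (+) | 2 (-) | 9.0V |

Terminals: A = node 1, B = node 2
Find the Thévenin equivalent first; then I_n = V_th/R_th and R_n = R_th.
Step 1 — V_th is the open-circuit voltage V_A - V_B (nothing connected across the terminals).
Nodal analysis, taking node 2 as the 0 V reference.
Source V1 fixes V_0 = 9 V.
KCL at each unknown node (sum of currents leaving = 0; resistances in Ω):
  Node 1: (V_1 - 9)/27 + (V_1 - 0)/91000 + (V_1 - 0)/10 = 0
Collecting terms: 0.137 × V_1 = 0.3333  =>  V_1 = 2.432 V
V_th = V_1 - V_2 = 2.432 - 0 = 2.432 V
Step 2 — R_th: zero the source — replace V1 by a short circuit (node 2 merges into node 0) — and find the resistance seen between A (node 1) and B (node 0).
Reduce the network between node 1 (A) and node 0 (B) by series/parallel combination:
  Rp1 = R1 ‖ R2 ‖ R3 (parallel, all between nodes 0 and 1) = 1/(1/27 + 1/91000 + 1/10) = 7.297 Ω
R_th = 7.297 Ω
I_n = V_th/R_th = 2.432/7.297 = 0.3333 A, and R_n = R_th = 7.297 Ω

Final answer: I_n = 0.3333 A, R_n = 7.297 Ω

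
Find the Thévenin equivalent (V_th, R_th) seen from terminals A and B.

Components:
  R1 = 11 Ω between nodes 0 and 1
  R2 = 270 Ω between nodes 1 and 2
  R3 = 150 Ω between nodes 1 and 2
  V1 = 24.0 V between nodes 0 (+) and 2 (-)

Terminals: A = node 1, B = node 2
Step 1 — V_th is the open-circuit voltage V_A - V_B (nothing connected across the terminals).
Nodal analysis, taking node 2 as the 0 V reference.
Source V1 fixes V_0 = 24 V.
KCL at each unknown node (sum of currents leaving = 0; resistances in Ω):
  Node 1: (V_1 - 24)/11 + (V_1 - 0)/270 + (V_1 - 0)/150 = 0
Collecting terms: 0.1013 × V_1 = 2.182  =>  V_1 = 21.54 V
V_th = V_1 - V_2 = 21.54 - 0 = 21.54 V
Step 2 — R_th: zero the source — replace V1 by a short circuit (node 2 merges into node 0) — and find the resistance seen between A (node 1) and B (node 0).
Reduce the network between node 1 (A) and node 0 (B) by series/parallel combination:
  Rp1 = R1 ‖ R2 ‖ R3 (parallel, all between nodes 0 and 1) = 1/(1/11 + 1/270 + 1/150) = 9.874 Ω
R_th = 9.874 Ω

Final answer: V_th = 21.54 V, R_th = 9.874 Ω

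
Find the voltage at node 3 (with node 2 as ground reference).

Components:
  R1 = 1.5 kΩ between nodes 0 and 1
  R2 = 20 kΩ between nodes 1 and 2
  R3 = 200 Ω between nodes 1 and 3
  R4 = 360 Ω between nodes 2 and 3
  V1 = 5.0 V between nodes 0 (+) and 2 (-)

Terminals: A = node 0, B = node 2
Nodal analysis, taking node 2 as the 0 V reference.
Source V1 fixes V_0 = 5 V.
KCL at each unknown node (sum of currents leaving = 0; resistances in Ω):
  Node 1: (V_1 - 5)/1500 + (V_1 - 0)/20000 + (V_1 - V_3)/200 = 0
  Node 3: (V_3 - V_1)/200 + (V_3 - 0)/360 = 0
Collecting terms (coefficients in siemens):
  0.005717·V_1 - 0.005·V_3 = 0.003333
  0.007778·V_3 - 0.005·V_1 = 0
Determinant D = (0.005717)(0.007778) - (-0.005)(-0.005) = 0.00001946
V_1 = [(0.003333)(0.007778) - (-0.005)(0)]/D = 1.332 V
V_3 = [(0.005717)(0) - (0.003333)(-0.005)]/D = 0.8563 V
The requested potential is V_3 = 0.8563 V.

Final answer: V_3 = 0.8563 V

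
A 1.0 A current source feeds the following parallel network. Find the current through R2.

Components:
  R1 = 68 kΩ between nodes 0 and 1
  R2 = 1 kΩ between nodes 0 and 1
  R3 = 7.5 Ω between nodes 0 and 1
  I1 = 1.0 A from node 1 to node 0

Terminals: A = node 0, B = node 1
All resistors sit directly between nodes 0 and 1, so they are in parallel and share one voltage V; the full source current 1 A splits among them.
1/R_par = 1/68000 + 1/1000 + 1/7.5 = 0.1343 S  =>  R_par = 7.443 Ω
V = I × R_par = 1 × 7.443 = 7.443 V
I_R2 = V/R2 = 7.443/1000 = 0.007443 A

Final answer: 0.007443 A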